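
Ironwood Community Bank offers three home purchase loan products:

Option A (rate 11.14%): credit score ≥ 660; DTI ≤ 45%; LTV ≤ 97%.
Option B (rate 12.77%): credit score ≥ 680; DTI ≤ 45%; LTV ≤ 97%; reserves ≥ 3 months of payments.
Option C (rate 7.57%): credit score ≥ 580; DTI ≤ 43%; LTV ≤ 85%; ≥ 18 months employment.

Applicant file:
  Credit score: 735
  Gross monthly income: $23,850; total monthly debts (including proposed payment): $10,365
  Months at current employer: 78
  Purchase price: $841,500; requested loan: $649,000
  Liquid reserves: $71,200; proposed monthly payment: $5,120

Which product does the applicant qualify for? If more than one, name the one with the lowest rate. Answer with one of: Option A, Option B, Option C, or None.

DTI = 10,365/23,850 = 43.5%.
LTV = 649,000/841,500 = 77.1%.
Reserves = 71,200/5,120 = 13.9 months.
Option A: score 735 ≥ 660; DTI 43.5% ≤ 45%; LTV 77.1% ≤ 97% → qualifies.
Option B: score 735 ≥ 680; DTI 43.5% ≤ 45%; LTV 77.1% ≤ 97%; reserves 13.9 ≥ 3 mo → qualifies.
Option C: score 735 ≥ 580; DTI 43.5% > 43%; LTV 77.1% ≤ 85%; employment 78 ≥ 18 mo → does not qualify.
Qualifying: Option A, Option B. Lowest rate is 11.14% → Option A.

Option A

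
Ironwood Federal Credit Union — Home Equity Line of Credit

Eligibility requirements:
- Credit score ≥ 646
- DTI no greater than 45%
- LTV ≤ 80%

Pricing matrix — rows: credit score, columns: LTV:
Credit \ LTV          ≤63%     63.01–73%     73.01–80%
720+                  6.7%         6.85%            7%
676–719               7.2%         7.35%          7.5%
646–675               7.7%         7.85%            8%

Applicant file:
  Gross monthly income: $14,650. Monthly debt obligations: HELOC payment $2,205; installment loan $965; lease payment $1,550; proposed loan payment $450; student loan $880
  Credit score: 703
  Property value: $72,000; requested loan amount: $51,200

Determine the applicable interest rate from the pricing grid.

7.35%

Credit score 703 ≥ 646; Total monthly debts = (2,205 + 965 + 1,550 + 450 + 880) = 6,050. Debt-to-income = 6,050/14,650 = 41.3% — meets 45% limit
LTV: 51,200 ÷ 72,000 = 71.1%, within 80% cap
Score 703 is in the 676–719 band; LTV 71.1% is in the 63.01–73% band → 7.35%.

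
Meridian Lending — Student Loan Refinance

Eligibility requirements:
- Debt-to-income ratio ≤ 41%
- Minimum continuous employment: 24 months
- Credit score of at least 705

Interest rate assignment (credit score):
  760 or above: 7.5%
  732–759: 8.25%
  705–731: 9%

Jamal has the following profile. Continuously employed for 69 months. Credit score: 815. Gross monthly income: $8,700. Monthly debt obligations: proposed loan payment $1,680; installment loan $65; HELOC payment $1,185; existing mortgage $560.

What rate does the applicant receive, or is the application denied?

Approved at 7.5%

Credit score 815 ≥ 705 (meets minimum)
Employment 69 ≥ 24 months
Total monthly debts = (1,680 + 65 + 1,185 + 560) = 3,490. DTI: 3,490 ÷ 8,700 = 40.1%, within the 41% cap
All requirements met. Score 815 falls in the 760 or above tier → 7.5%.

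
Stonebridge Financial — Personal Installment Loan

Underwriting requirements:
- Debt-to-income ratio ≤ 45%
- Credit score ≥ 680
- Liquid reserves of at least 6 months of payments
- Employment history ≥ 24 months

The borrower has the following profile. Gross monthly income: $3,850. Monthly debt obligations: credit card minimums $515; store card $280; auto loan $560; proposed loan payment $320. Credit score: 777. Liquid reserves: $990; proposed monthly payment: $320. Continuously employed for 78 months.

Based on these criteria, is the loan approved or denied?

Denied

Total monthly debts = (515 + 280 + 560 + 320) = 1,675. DTI = 1,675/3,850 = 43.5% ≤ 45%
Credit score 777 ≥ 680 (meets)
Reserves = 990/320 = 3.1 months < 6
Employment 78 ≥ 24 months
Fails on reserves.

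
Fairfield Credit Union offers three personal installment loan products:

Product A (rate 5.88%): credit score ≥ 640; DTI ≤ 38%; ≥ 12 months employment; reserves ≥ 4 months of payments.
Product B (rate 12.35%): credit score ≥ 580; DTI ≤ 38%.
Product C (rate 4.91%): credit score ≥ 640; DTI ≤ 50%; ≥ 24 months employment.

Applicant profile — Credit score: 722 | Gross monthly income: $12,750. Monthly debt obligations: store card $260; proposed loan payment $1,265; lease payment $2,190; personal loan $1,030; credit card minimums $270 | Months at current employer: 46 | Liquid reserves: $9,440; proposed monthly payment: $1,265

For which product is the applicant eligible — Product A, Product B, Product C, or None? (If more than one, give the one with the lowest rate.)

Total debts = (260 + 1,265 + 2,190 + 1,030 + 270) = 5,015; DTI = 5,015/12,750 = 39.3%.
Reserves = 9,440/1,265 = 7.5 months.
Product A: score 722 ≥ 640; DTI 39.3% > 38%; employment 46 ≥ 12 mo; reserves 7.5 ≥ 4 mo → does not qualify.
Product B: score 722 ≥ 580; DTI 39.3% > 38% → does not qualify.
Product C: score 722 ≥ 640; DTI 39.3% ≤ 50%; employment 46 ≥ 24 mo → qualifies.

Product C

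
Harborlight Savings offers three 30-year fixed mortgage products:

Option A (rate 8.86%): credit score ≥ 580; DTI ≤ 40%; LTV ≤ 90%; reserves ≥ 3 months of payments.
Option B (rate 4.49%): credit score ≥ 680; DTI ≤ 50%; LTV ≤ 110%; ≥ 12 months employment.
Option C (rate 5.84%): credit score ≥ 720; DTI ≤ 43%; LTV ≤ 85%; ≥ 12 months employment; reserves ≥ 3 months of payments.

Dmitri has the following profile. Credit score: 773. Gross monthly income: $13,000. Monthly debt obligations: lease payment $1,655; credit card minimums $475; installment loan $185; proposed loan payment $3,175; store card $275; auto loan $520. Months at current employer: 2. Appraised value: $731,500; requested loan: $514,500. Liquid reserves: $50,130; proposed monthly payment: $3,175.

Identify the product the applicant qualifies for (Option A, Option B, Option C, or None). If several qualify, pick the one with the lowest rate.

None

Total debts = (1,655 + 475 + 185 + 3,175 + 275 + 520) = 6,285; DTI = 6,285/13,000 = 48.3%.
LTV = 514,500/731,500 = 70.3%.
Reserves = 50,130/3,175 = 15.8 months.
Option A: score 773 ≥ 580; DTI 48.3% > 40%; LTV 70.3% ≤ 90%; reserves 15.8 ≥ 3 mo → does not qualify.
Option B: score 773 ≥ 680; DTI 48.3% ≤ 50%; LTV 70.3% ≤ 110%; employment 2 < 12 mo → does not qualify.
Option C: score 773 ≥ 720; DTI 48.3% > 43%; LTV 70.3% ≤ 85%; employment 2 < 12 mo; reserves 15.8 ≥ 3 mo → does not qualify.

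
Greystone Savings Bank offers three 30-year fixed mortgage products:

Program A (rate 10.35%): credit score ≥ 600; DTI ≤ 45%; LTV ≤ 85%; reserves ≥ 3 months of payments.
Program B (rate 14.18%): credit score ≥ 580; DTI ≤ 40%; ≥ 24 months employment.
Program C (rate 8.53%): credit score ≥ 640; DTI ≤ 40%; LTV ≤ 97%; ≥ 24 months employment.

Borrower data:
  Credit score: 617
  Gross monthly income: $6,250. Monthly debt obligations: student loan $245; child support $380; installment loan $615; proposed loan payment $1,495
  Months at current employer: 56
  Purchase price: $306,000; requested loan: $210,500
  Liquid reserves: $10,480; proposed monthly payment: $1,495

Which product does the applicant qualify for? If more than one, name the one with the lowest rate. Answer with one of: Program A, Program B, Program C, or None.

Program A

Total debts = (245 + 380 + 615 + 1,495) = 2,735; DTI = 2,735/6,250 = 43.8%.
LTV = 210,500/306,000 = 68.8%.
Reserves = 10,480/1,495 = 7.0 months.
Program A: score 617 ≥ 600; DTI 43.8% ≤ 45%; LTV 68.8% ≤ 85%; reserves 7.0 ≥ 3 mo → qualifies.
Program B: score 617 ≥ 580; DTI 43.8% > 40%; employment 56 ≥ 24 mo → does not qualify.
Program C: score 617 < 640; DTI 43.8% > 40%; LTV 68.8% ≤ 97%; employment 56 ≥ 24 mo → does not qualify.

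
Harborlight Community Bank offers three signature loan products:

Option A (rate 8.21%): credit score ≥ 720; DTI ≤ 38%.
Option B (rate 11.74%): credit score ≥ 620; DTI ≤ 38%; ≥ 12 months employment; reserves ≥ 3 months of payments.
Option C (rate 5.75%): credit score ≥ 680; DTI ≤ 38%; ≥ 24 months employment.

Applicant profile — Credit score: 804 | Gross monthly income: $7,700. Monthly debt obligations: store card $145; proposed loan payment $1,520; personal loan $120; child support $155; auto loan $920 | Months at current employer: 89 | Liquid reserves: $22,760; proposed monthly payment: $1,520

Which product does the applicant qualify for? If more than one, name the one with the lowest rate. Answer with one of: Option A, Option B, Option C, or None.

Option C

Total debts = (145 + 1,520 + 120 + 155 + 920) = 2,860; DTI = 2,860/7,700 = 37.1%.
Reserves = 22,760/1,520 = 15.0 months.
Option A: score 804 ≥ 720; DTI 37.1% ≤ 38% → qualifies.
Option B: score 804 ≥ 620; DTI 37.1% ≤ 38%; employment 89 ≥ 12 mo; reserves 15.0 ≥ 3 mo → qualifies.
Option C: score 804 ≥ 680; DTI 37.1% ≤ 38%; employment 89 ≥ 24 mo → qualifies.
Qualifying: Option A, Option B, Option C. Lowest rate is 5.75% → Option C.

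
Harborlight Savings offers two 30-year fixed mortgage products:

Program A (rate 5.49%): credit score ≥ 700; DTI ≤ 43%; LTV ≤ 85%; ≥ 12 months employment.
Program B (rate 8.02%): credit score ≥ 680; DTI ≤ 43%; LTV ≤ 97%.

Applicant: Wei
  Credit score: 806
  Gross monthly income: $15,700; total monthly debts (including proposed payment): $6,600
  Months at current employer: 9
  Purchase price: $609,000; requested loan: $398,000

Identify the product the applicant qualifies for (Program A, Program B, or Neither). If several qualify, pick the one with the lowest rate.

Program B

DTI = 6,600/15,700 = 42%.
LTV = 398,000/609,000 = 65.4%.
Program A: score 806 ≥ 700; DTI 42% ≤ 43%; LTV 65.4% ≤ 85%; employment 9 < 12 mo → does not qualify.
Program B: score 806 ≥ 680; DTI 42% ≤ 43%; LTV 65.4% ≤ 97% → qualifies.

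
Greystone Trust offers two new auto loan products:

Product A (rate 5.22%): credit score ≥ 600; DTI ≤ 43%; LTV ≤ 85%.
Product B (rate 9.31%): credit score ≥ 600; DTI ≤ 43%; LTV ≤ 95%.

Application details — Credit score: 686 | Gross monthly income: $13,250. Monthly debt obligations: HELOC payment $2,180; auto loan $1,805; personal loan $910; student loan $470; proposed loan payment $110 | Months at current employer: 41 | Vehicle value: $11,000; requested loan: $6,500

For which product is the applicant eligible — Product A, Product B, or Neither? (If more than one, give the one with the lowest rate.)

Total debts = (2,180 + 1,805 + 910 + 470 + 110) = 5,475; DTI = 5,475/13,250 = 41.3%.
LTV = 6,500/11,000 = 59.1%.
Product A: score 686 ≥ 600; DTI 41.3% ≤ 43%; LTV 59.1% ≤ 85% → qualifies.
Product B: score 686 ≥ 600; DTI 41.3% ≤ 43%; LTV 59.1% ≤ 95% → qualifies.
Qualifying: Product A, Product B. Lowest rate is 5.22% → Product A.

Product A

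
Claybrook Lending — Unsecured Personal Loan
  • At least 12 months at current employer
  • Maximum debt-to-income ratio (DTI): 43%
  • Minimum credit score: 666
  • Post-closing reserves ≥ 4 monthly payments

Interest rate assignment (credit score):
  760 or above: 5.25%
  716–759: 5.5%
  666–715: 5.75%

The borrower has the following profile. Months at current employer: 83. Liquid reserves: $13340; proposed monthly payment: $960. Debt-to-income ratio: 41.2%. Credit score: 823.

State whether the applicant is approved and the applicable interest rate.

Credit score 823 ≥ 666 (meets minimum)
Employment 83 ≥ 12 months
Debt-to-income 41.2% vs 43% cap — pass
Reserves: 13,340 ÷ 960 = 13.9 months (meets 4-month minimum)
All requirements met. Score 823 falls in the 760 or above tier → 5.25%.

Approved at 5.25%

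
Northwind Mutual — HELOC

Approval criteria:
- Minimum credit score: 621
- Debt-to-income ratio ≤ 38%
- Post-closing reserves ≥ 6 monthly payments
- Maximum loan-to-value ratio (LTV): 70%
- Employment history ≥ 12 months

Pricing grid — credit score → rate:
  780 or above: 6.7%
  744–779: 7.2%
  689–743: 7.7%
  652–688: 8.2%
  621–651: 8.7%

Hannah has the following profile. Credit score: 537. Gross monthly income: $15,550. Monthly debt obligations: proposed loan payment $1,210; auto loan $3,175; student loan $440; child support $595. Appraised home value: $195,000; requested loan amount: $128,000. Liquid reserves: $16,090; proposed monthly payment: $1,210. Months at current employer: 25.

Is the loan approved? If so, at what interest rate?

Denied

Credit score 537 < 621 (below minimum)
LTV = 128,000/195,000 = 65.6% ≤ 70%
Total monthly debts = (1,210 + 3,175 + 440 + 595) = 5,420. Debt-to-income = 5,420/15,550 = 34.9% — meets 38% limit
Liquid reserves cover 16,090/1,210 = 13.3 months — ≥ 6 required
Employment 25 ≥ 12 months
Not all requirements met → denied.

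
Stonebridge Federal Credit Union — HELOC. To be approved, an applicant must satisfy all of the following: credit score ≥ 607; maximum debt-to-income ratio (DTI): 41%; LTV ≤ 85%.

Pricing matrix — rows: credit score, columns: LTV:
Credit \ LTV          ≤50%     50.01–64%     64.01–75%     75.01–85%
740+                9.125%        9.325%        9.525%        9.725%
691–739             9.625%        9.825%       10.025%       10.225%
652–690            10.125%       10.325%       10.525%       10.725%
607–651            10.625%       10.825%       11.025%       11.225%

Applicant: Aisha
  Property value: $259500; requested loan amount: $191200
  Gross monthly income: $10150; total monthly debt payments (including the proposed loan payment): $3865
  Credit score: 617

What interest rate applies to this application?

Credit score 617 ≥ 607; DTI = 3,865/10,150 = 38.1% ≤ 41%
Loan-to-value = 191,200/259,500 = 73.7% — pass (85% max)
Credit 617 → row 607–651; LTV 73.7% → column 64.01–75%. Grid cell → 11.025%.

11.025%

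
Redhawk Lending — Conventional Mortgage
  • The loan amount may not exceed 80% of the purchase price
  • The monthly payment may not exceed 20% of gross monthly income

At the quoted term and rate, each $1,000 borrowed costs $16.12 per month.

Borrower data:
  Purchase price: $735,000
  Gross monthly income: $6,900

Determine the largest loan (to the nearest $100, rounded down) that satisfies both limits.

Payment cap: 20% × $6,900 = $1,380/month.
At $16.12 per $1,000, that supports 1,380/16.12 × 1,000 ≈ $85,607 → $85,600.
LTV cap: 80% × $735,000 = $588,000 → $588,000.
Binding constraint: payment-to-income.

$85,600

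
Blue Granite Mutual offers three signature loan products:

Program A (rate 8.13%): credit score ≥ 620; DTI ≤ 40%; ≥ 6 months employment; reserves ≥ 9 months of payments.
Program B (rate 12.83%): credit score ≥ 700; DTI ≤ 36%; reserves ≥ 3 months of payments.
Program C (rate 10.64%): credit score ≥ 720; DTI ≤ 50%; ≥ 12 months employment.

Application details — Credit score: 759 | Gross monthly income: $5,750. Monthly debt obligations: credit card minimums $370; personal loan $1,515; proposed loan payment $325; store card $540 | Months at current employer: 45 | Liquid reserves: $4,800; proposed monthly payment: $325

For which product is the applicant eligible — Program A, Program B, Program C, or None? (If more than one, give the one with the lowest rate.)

Total debts = (370 + 1,515 + 325 + 540) = 2,750; DTI = 2,750/5,750 = 47.8%.
Reserves = 4,800/325 = 14.8 months.
Program A: score 759 ≥ 620; DTI 47.8% > 40%; employment 45 ≥ 6 mo; reserves 14.8 ≥ 9 mo → does not qualify.
Program B: score 759 ≥ 700; DTI 47.8% > 36%; reserves 14.8 ≥ 3 mo → does not qualify.
Program C: score 759 ≥ 720; DTI 47.8% ≤ 50%; employment 45 ≥ 12 mo → qualifies.

Program C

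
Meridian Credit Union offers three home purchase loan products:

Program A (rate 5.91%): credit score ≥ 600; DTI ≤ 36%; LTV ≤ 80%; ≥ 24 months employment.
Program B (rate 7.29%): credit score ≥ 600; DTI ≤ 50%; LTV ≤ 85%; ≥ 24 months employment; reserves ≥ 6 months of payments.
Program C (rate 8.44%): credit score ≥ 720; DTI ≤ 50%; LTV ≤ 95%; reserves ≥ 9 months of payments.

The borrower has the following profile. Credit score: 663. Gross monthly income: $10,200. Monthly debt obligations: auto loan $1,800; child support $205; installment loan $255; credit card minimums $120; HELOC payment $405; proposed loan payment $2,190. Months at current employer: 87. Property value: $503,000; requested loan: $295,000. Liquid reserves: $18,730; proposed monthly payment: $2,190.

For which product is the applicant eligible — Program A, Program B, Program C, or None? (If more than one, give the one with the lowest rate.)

Total debts = (1,800 + 205 + 255 + 120 + 405 + 2,190) = 4,975; DTI = 4,975/10,200 = 48.8%.
LTV = 295,000/503,000 = 58.6%.
Reserves = 18,730/2,190 = 8.6 months.
Program A: score 663 ≥ 600; DTI 48.8% > 36%; LTV 58.6% ≤ 80%; employment 87 ≥ 24 mo → does not qualify.
Program B: score 663 ≥ 600; DTI 48.8% ≤ 50%; LTV 58.6% ≤ 85%; employment 87 ≥ 24 mo; reserves 8.6 ≥ 6 mo → qualifies.
Program C: score 663 < 720; DTI 48.8% ≤ 50%; LTV 58.6% ≤ 95%; reserves 8.6 < 9 mo → does not qualify.

Program B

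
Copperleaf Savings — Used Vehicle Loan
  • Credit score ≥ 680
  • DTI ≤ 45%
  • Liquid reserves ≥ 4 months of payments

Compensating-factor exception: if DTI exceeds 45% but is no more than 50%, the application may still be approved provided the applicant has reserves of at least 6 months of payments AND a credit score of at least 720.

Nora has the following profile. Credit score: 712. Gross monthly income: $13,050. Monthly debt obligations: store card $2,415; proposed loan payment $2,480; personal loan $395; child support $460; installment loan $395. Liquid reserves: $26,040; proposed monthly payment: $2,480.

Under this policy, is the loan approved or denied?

Credit score 712 ≥ 680 (meets base)
Total debts = (2,415 + 2,480 + 395 + 460 + 395) = 6,145. DTI = 6,145/13,050 = 47.1% > 45% — standard DTI limit exceeded.
Reserves = 26,040/2,480 = 10.5 months ≥ 4
DTI 47.1% is within the 45%–50% exception band; checking compensating factors.
Reserves 10.5 ≥ 6 months; credit score 712 < 720.
Compensating-factor requirement not fully met.

Denied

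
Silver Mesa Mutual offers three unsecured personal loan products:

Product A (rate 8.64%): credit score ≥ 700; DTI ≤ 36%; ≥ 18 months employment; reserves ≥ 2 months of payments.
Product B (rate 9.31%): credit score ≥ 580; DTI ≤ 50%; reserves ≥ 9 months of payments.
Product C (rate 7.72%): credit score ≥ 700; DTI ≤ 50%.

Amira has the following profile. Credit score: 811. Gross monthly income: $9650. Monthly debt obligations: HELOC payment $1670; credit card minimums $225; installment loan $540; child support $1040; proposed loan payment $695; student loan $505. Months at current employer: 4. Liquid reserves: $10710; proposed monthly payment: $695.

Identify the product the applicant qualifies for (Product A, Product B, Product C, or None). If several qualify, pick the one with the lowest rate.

Product C

Total debts = (1,670 + 225 + 540 + 1,040 + 695 + 505) = 4,675; DTI = 4,675/9,650 = 48.4%.
Reserves = 10,710/695 = 15.4 months.
Product A: score 811 ≥ 700; DTI 48.4% > 36%; employment 4 < 18 mo; reserves 15.4 ≥ 2 mo → does not qualify.
Product B: score 811 ≥ 580; DTI 48.4% ≤ 50%; reserves 15.4 ≥ 9 mo → qualifies.
Product C: score 811 ≥ 700; DTI 48.4% ≤ 50% → qualifies.
Qualifying: Product B, Product C. Lowest rate is 7.72% → Product C.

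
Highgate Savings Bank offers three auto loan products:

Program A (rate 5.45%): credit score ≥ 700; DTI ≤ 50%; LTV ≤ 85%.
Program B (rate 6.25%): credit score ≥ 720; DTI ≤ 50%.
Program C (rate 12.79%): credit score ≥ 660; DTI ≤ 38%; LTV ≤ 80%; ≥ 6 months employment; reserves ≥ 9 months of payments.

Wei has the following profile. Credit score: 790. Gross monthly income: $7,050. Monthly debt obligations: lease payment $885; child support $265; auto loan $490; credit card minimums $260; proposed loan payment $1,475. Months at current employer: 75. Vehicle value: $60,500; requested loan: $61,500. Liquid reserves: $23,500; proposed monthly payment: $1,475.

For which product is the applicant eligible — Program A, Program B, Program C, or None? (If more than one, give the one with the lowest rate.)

Total debts = (885 + 265 + 490 + 260 + 1,475) = 3,375; DTI = 3,375/7,050 = 47.9%.
LTV = 61,500/60,500 = 101.7%.
Reserves = 23,500/1,475 = 15.9 months.
Program A: score 790 ≥ 700; DTI 47.9% ≤ 50%; LTV 101.7% > 85% → does not qualify.
Program B: score 790 ≥ 720; DTI 47.9% ≤ 50% → qualifies.
Program C: score 790 ≥ 660; DTI 47.9% > 38%; LTV 101.7% > 80%; employment 75 ≥ 6 mo; reserves 15.9 ≥ 9 mo → does not qualify.

Program B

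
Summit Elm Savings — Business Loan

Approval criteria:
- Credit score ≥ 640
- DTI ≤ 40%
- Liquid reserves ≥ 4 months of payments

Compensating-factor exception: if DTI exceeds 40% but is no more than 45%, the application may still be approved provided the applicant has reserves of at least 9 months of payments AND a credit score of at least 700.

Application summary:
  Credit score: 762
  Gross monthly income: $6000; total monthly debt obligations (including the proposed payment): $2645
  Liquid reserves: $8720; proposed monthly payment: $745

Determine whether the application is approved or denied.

Approved

Credit score 762 ≥ 640 (meets base)
DTI = 2,645/6,000 = 44.1% > 40% — standard DTI limit exceeded.
Liquid reserves cover 8,720/745 = 11.7 months — ≥ 4 required
DTI 44.1% is within the 40%–45% exception band; checking compensating factors.
Reserves 11.7 ≥ 9 months; credit score 762 ≥ 700.
Both override conditions satisfied; DTI exception granted.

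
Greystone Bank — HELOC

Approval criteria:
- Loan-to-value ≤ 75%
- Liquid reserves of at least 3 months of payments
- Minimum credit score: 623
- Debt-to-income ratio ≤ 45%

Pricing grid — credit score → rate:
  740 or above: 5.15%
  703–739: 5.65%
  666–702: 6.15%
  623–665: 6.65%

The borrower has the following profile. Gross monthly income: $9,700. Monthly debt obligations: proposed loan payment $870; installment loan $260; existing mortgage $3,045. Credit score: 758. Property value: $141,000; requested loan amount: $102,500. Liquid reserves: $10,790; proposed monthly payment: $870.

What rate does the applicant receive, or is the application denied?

Credit score 758 ≥ 623 (meets minimum)
Loan-to-value = 102,500/141,000 = 72.7% — pass (75% max)
Total monthly debts = (870 + 260 + 3,045) = 4,175. DTI: 4,175 ÷ 9,700 = 43%, within the 45% cap
Reserves = 10,790/870 = 12.4 months ≥ 3
All requirements met. Score 758 falls in the 740 or above tier → 5.15%.

Approved at 5.15%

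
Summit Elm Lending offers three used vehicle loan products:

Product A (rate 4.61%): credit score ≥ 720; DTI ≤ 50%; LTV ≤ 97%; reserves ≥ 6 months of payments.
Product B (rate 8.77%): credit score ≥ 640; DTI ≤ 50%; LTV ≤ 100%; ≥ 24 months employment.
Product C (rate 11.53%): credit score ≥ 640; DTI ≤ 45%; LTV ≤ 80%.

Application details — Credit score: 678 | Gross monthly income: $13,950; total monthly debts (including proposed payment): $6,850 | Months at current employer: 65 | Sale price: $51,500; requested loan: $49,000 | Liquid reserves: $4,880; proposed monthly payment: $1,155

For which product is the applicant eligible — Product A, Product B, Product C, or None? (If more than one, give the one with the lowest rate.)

DTI = 6,850/13,950 = 49.1%.
LTV = 49,000/51,500 = 95.1%.
Reserves = 4,880/1,155 = 4.2 months.
Product A: score 678 < 720; DTI 49.1% ≤ 50%; LTV 95.1% ≤ 97%; reserves 4.2 < 6 mo → does not qualify.
Product B: score 678 ≥ 640; DTI 49.1% ≤ 50%; LTV 95.1% ≤ 100%; employment 65 ≥ 24 mo → qualifies.
Product C: score 678 ≥ 640; DTI 49.1% > 45%; LTV 95.1% > 80% → does not qualify.

Product B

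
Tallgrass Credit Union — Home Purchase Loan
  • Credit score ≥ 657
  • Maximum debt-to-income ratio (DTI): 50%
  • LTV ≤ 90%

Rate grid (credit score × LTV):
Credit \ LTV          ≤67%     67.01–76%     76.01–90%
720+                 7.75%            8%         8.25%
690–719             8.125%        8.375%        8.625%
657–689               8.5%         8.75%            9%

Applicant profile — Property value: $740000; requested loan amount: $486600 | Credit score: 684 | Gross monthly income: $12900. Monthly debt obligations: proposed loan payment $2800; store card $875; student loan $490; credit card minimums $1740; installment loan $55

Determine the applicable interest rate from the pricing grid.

Credit score 684 ≥ 657; Total monthly debts = (2,800 + 875 + 490 + 1,740 + 55) = 5,960. Debt-to-income = 5,960/12,900 = 46.2% — meets 50% limit
LTV = 486,600/740,000 = 65.8% ≤ 90%
Score 684 is in the 657–689 band; LTV 65.8% is in the ≤67% band → 8.5%.

8.5%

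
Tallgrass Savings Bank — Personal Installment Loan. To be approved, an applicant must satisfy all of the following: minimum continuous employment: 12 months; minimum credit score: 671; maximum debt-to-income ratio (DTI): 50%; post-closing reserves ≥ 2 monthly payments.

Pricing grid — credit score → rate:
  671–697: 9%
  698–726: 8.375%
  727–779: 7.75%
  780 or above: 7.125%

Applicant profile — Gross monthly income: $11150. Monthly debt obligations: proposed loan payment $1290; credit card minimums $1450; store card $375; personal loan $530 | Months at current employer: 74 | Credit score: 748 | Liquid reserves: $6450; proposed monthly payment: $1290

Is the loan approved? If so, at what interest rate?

Approved at 7.75%

Credit score 748 ≥ 671 (meets minimum)
Reserves: 6,450 ÷ 1,290 = 5.0 months (meets 2-month minimum)
Employment 74 ≥ 12 months
Total monthly debts = (1,290 + 1,450 + 375 + 530) = 3,645. DTI: 3,645 ÷ 11,150 = 32.7%, within the 50% cap
All requirements met. Score 748 falls in the 727–779 tier → 7.75%.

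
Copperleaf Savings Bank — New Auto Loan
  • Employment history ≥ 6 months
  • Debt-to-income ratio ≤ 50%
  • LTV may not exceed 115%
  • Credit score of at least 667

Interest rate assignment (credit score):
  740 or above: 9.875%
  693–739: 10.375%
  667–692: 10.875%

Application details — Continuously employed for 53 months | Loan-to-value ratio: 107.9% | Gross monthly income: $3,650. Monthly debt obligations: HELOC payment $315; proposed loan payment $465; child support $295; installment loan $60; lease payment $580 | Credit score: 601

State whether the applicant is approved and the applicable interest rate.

Credit score 601 < 667 (below minimum)
Employment 53 ≥ 6 months
LTV 107.9% — within 115%
Total monthly debts = (315 + 465 + 295 + 60 + 580) = 1,715. Debt-to-income = 1,715/3,650 = 47% — meets 50% limit
Not all requirements met → denied.

Denied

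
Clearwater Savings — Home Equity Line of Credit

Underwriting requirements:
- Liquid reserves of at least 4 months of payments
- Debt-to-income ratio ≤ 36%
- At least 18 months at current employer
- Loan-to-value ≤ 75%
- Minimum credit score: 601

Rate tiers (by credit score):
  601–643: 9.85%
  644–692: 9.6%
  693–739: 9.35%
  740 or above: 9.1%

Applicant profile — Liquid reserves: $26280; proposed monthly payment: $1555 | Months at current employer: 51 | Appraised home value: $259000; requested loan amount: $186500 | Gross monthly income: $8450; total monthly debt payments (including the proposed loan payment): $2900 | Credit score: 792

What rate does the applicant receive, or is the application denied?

Approved at 9.1%

Credit score 792 ≥ 601 (meets minimum)
Reserves: 26,280 ÷ 1,555 = 16.9 months (meets 4-month minimum)
Loan-to-value = 186,500/259,000 = 72% — pass (75% max)
Employment 51 ≥ 18 months
Debt-to-income = 2,900/8,450 = 34.3% — meets 36% limit
All requirements met. Score 792 falls in the 740 or above tier → 9.1%.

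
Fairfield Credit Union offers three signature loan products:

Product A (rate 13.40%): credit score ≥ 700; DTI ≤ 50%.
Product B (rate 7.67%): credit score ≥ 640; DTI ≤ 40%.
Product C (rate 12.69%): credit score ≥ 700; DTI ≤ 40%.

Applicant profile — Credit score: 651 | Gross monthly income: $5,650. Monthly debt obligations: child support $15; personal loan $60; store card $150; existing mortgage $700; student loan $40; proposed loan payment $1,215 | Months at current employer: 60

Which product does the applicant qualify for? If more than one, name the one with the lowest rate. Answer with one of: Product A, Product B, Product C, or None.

Product B

Total debts = (15 + 60 + 150 + 700 + 40 + 1,215) = 2,180; DTI = 2,180/5,650 = 38.6%.
Product A: score 651 < 700; DTI 38.6% ≤ 50% → does not qualify.
Product B: score 651 ≥ 640; DTI 38.6% ≤ 40% → qualifies.
Product C: score 651 < 700; DTI 38.6% ≤ 40% → does not qualify.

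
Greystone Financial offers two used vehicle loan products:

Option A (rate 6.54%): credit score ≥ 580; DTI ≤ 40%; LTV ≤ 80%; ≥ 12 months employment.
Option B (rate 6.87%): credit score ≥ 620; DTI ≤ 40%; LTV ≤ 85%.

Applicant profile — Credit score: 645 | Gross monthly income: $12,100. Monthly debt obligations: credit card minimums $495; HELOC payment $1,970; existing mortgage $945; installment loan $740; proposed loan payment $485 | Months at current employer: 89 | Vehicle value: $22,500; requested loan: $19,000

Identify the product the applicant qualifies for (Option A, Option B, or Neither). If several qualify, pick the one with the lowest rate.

Option B

Total debts = (495 + 1,970 + 945 + 740 + 485) = 4,635; DTI = 4,635/12,100 = 38.3%.
LTV = 19,000/22,500 = 84.4%.
Option A: score 645 ≥ 580; DTI 38.3% ≤ 40%; LTV 84.4% > 80%; employment 89 ≥ 12 mo → does not qualify.
Option B: score 645 ≥ 620; DTI 38.3% ≤ 40%; LTV 84.4% ≤ 85% → qualifies.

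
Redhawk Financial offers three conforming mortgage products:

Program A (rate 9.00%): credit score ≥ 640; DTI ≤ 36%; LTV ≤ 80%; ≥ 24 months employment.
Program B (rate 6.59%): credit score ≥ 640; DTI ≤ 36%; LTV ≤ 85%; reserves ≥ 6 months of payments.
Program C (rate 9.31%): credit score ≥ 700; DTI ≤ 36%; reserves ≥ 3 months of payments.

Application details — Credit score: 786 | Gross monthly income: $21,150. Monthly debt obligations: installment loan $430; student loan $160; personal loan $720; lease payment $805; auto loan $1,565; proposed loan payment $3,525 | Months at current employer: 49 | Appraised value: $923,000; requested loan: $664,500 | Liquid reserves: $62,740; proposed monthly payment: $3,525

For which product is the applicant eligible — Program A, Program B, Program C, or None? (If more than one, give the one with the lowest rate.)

Program B

Total debts = (430 + 160 + 720 + 805 + 1,565 + 3,525) = 7,205; DTI = 7,205/21,150 = 34.1%.
LTV = 664,500/923,000 = 72%.
Reserves = 62,740/3,525 = 17.8 months.
Program A: score 786 ≥ 640; DTI 34.1% ≤ 36%; LTV 72% ≤ 80%; employment 49 ≥ 24 mo → qualifies.
Program B: score 786 ≥ 640; DTI 34.1% ≤ 36%; LTV 72% ≤ 85%; reserves 17.8 ≥ 6 mo → qualifies.
Program C: score 786 ≥ 700; DTI 34.1% ≤ 36%; reserves 17.8 ≥ 3 mo → qualifies.
Qualifying: Program A, Program B, Program C. Lowest rate is 6.59% → Program B.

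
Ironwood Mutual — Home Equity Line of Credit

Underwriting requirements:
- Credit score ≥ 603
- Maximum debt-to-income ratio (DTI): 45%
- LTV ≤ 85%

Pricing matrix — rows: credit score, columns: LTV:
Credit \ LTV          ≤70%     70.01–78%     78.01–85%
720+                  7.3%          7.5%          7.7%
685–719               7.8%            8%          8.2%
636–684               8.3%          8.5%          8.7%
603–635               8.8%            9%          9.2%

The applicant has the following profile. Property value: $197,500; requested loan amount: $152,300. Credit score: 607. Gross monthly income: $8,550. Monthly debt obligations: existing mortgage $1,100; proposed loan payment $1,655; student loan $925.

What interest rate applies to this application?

Credit score 607 ≥ 603; Total monthly debts = (1,100 + 1,655 + 925) = 3,680. DTI: 3,680 ÷ 8,550 = 43%, within the 45% cap
LTV = 152,300/197,500 = 77.1% ≤ 85%
Score 607 is in the 603–635 band; LTV 77.1% is in the 70.01–78% band → 9%.

9%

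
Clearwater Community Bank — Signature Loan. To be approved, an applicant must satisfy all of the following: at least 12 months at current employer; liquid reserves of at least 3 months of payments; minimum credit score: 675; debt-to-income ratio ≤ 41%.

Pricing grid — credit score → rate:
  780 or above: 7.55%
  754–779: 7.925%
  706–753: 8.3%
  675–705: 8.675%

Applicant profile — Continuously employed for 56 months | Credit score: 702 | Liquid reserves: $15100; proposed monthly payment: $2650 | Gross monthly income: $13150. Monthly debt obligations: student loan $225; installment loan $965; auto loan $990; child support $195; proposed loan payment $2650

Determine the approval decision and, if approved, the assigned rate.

Approved at 8.675%

Credit score 702 ≥ 675 (meets minimum)
Employment 56 ≥ 12 months
Reserves = 15,100/2,650 = 5.7 months ≥ 3
Total monthly debts = (225 + 965 + 990 + 195 + 2,650) = 5,025. DTI = 5,025/13,150 = 38.2% ≤ 41%
All requirements met. Score 702 falls in the 675–705 tier → 8.675%.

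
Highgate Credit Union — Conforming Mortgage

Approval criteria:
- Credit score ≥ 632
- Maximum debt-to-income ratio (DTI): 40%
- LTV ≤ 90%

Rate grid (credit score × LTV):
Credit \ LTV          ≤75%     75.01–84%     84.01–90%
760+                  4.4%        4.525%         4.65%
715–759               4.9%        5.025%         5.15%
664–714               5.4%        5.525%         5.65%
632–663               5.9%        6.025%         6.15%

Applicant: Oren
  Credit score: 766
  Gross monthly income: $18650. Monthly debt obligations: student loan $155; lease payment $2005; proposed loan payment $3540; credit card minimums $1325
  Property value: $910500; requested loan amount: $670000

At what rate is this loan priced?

4.4%

Credit score 766 ≥ 632; Total monthly debts = (155 + 2,005 + 3,540 + 1,325) = 7,025. DTI = 7,025/18,650 = 37.7% ≤ 40%
LTV = 670,000/910,500 = 73.6% ≤ 90%
Credit 766 → row 760+; LTV 73.6% → column ≤75%. Grid cell → 4.4%.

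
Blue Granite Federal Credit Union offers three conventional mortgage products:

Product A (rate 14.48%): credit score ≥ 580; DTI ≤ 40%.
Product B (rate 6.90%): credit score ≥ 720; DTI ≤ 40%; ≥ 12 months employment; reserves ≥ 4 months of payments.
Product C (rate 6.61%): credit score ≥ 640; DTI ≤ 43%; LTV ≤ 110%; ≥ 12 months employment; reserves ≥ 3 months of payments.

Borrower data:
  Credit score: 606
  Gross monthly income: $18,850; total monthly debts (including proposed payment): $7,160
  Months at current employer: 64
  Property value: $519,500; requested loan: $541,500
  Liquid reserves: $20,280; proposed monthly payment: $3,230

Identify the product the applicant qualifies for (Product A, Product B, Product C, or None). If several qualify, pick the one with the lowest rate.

Product A

DTI = 7,160/18,850 = 38%.
LTV = 541,500/519,500 = 104.2%.
Reserves = 20,280/3,230 = 6.3 months.
Product A: score 606 ≥ 580; DTI 38% ≤ 40% → qualifies.
Product B: score 606 < 720; DTI 38% ≤ 40%; employment 64 ≥ 12 mo; reserves 6.3 ≥ 4 mo → does not qualify.
Product C: score 606 < 640; DTI 38% ≤ 43%; LTV 104.2% ≤ 110%; employment 64 ≥ 12 mo; reserves 6.3 ≥ 3 mo → does not qualify.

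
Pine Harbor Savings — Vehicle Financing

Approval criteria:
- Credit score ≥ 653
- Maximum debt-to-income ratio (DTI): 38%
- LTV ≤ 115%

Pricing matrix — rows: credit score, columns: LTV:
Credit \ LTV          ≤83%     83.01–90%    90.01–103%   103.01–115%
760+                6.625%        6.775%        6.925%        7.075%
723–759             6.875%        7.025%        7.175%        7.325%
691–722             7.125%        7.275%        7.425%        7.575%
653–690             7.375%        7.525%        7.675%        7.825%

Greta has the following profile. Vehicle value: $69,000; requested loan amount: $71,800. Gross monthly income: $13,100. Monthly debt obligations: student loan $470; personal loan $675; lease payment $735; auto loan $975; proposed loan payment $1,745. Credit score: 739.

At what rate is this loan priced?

7.325%

Credit score 739 ≥ 653; Total monthly debts = (470 + 675 + 735 + 975 + 1,745) = 4,600. Debt-to-income = 4,600/13,100 = 35.1% — meets 38% limit
LTV = 71,800/69,000 = 104.1% ≤ 115%
Credit 739 → row 723–759; LTV 104.1% → column 103.01–115%. Grid cell → 7.325%.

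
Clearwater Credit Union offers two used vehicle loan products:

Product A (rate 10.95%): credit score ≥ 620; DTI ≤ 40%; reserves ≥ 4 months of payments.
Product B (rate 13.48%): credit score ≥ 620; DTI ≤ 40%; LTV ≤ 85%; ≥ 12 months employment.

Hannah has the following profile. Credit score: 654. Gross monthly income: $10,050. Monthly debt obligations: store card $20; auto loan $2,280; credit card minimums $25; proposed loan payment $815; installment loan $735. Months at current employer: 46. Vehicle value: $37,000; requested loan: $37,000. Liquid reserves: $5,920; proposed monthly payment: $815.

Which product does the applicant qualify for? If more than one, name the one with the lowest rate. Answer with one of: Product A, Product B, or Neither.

Product A

Total debts = (20 + 2,280 + 25 + 815 + 735) = 3,875; DTI = 3,875/10,050 = 38.6%.
LTV = 37,000/37,000 = 100%.
Reserves = 5,920/815 = 7.3 months.
Product A: score 654 ≥ 620; DTI 38.6% ≤ 40%; reserves 7.3 ≥ 4 mo → qualifies.
Product B: score 654 ≥ 620; DTI 38.6% ≤ 40%; LTV 100% > 85%; employment 46 ≥ 12 mo → does not qualify.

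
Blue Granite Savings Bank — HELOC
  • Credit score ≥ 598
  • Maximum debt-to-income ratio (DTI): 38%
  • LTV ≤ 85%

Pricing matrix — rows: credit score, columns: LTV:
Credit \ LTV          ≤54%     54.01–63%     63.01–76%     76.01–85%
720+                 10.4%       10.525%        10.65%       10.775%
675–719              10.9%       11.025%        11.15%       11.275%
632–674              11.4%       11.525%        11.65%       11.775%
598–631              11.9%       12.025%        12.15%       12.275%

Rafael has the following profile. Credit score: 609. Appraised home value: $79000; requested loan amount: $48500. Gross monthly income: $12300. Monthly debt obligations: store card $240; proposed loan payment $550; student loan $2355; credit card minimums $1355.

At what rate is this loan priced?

Credit score 609 ≥ 598; Total monthly debts = (240 + 550 + 2,355 + 1,355) = 4,500. DTI: 4,500 ÷ 12,300 = 36.6%, within the 38% cap
LTV = 48,500/79,000 = 61.4% ≤ 85%
Score 609 is in the 598–631 band; LTV 61.4% is in the 54.01–63% band → 12.025%.

12.025%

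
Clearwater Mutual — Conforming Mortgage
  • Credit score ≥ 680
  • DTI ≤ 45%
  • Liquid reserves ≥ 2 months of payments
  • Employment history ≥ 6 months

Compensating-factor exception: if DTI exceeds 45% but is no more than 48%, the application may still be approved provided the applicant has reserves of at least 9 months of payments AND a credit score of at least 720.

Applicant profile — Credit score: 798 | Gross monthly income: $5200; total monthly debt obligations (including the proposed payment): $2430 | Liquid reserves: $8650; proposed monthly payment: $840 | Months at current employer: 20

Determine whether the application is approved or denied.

Credit score 798 ≥ 680 (meets base)
DTI = 2,430/5,200 = 46.7% > 45% — standard DTI limit exceeded.
Liquid reserves cover 8,650/840 = 10.3 months — ≥ 2 required
Employment 20 ≥ 6 months
DTI 46.7% is within the 45%–48% exception band; checking compensating factors.
Override check — reserves: 10.3 mo (ok); score: 798 (ok).
Both override conditions satisfied; DTI exception granted.

Approved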